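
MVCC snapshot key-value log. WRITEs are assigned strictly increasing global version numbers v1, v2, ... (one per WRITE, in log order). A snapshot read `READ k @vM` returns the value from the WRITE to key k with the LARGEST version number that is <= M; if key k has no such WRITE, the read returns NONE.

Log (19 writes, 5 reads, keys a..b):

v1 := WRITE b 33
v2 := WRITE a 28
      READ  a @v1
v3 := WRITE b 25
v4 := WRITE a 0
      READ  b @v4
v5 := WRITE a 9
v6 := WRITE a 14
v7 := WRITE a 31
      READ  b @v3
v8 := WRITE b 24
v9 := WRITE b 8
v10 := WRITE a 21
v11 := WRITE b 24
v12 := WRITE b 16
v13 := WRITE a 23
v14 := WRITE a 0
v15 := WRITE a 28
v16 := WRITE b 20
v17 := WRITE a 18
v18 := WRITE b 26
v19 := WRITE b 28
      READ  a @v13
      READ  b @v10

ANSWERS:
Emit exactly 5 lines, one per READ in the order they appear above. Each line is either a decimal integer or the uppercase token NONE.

v1: WRITE b=33  (b history now [(1, 33)])
v2: WRITE a=28  (a history now [(2, 28)])
READ a @v1: history=[(2, 28)] -> no version <= 1 -> NONE
v3: WRITE b=25  (b history now [(1, 33), (3, 25)])
v4: WRITE a=0  (a history now [(2, 28), (4, 0)])
READ b @v4: history=[(1, 33), (3, 25)] -> pick v3 -> 25
v5: WRITE a=9  (a history now [(2, 28), (4, 0), (5, 9)])
v6: WRITE a=14  (a history now [(2, 28), (4, 0), (5, 9), (6, 14)])
v7: WRITE a=31  (a history now [(2, 28), (4, 0), (5, 9), (6, 14), (7, 31)])
READ b @v3: history=[(1, 33), (3, 25)] -> pick v3 -> 25
v8: WRITE b=24  (b history now [(1, 33), (3, 25), (8, 24)])
v9: WRITE b=8  (b history now [(1, 33), (3, 25), (8, 24), (9, 8)])
v10: WRITE a=21  (a history now [(2, 28), (4, 0), (5, 9), (6, 14), (7, 31), (10, 21)])
v11: WRITE b=24  (b history now [(1, 33), (3, 25), (8, 24), (9, 8), (11, 24)])
v12: WRITE b=16  (b history now [(1, 33), (3, 25), (8, 24), (9, 8), (11, 24), (12, 16)])
v13: WRITE a=23  (a history now [(2, 28), (4, 0), (5, 9), (6, 14), (7, 31), (10, 21), (13, 23)])
v14: WRITE a=0  (a history now [(2, 28), (4, 0), (5, 9), (6, 14), (7, 31), (10, 21), (13, 23), (14, 0)])
v15: WRITE a=28  (a history now [(2, 28), (4, 0), (5, 9), (6, 14), (7, 31), (10, 21), (13, 23), (14, 0), (15, 28)])
v16: WRITE b=20  (b history now [(1, 33), (3, 25), (8, 24), (9, 8), (11, 24), (12, 16), (16, 20)])
v17: WRITE a=18  (a history now [(2, 28), (4, 0), (5, 9), (6, 14), (7, 31), (10, 21), (13, 23), (14, 0), (15, 28), (17, 18)])
v18: WRITE b=26  (b history now [(1, 33), (3, 25), (8, 24), (9, 8), (11, 24), (12, 16), (16, 20), (18, 26)])
v19: WRITE b=28  (b history now [(1, 33), (3, 25), (8, 24), (9, 8), (11, 24), (12, 16), (16, 20), (18, 26), (19, 28)])
READ a @v13: history=[(2, 28), (4, 0), (5, 9), (6, 14), (7, 31), (10, 21), (13, 23), (14, 0), (15, 28), (17, 18)] -> pick v13 -> 23
READ b @v10: history=[(1, 33), (3, 25), (8, 24), (9, 8), (11, 24), (12, 16), (16, 20), (18, 26), (19, 28)] -> pick v9 -> 8

Answer: NONE
25
25
23
8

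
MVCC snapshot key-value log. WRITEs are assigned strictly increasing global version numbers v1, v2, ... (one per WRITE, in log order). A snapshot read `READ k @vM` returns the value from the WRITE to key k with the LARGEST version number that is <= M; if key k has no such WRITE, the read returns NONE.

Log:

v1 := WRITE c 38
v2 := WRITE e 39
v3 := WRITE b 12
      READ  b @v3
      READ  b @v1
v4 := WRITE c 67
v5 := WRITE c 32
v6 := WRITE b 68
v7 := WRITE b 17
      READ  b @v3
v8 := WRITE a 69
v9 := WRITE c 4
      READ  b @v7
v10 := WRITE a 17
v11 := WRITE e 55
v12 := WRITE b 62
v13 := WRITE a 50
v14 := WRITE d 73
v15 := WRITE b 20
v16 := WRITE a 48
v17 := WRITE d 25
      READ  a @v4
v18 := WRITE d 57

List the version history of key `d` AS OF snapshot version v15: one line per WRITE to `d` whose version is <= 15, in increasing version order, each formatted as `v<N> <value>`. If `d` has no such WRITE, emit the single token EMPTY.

Answer: v14 73

Derivation:
Scan writes for key=d with version <= 15:
  v1 WRITE c 38 -> skip
  v2 WRITE e 39 -> skip
  v3 WRITE b 12 -> skip
  v4 WRITE c 67 -> skip
  v5 WRITE c 32 -> skip
  v6 WRITE b 68 -> skip
  v7 WRITE b 17 -> skip
  v8 WRITE a 69 -> skip
  v9 WRITE c 4 -> skip
  v10 WRITE a 17 -> skip
  v11 WRITE e 55 -> skip
  v12 WRITE b 62 -> skip
  v13 WRITE a 50 -> skip
  v14 WRITE d 73 -> keep
  v15 WRITE b 20 -> skip
  v16 WRITE a 48 -> skip
  v17 WRITE d 25 -> drop (> snap)
  v18 WRITE d 57 -> drop (> snap)
Collected: [(14, 73)]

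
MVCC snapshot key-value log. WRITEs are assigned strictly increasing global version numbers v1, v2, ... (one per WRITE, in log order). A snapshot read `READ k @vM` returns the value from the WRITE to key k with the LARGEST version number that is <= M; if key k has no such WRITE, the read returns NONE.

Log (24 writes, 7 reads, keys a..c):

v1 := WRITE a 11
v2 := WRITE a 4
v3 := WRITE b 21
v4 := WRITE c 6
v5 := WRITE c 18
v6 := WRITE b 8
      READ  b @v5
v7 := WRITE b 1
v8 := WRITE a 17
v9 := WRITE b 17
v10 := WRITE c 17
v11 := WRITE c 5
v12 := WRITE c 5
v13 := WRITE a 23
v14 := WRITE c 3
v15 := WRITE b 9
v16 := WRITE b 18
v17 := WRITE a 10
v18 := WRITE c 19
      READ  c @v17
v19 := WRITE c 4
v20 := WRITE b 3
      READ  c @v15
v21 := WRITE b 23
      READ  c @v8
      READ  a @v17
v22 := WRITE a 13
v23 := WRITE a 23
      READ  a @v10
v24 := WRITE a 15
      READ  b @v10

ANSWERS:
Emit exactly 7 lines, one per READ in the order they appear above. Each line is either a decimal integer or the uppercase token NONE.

Answer: 21
3
3
18
10
17
17

Derivation:
v1: WRITE a=11  (a history now [(1, 11)])
v2: WRITE a=4  (a history now [(1, 11), (2, 4)])
v3: WRITE b=21  (b history now [(3, 21)])
v4: WRITE c=6  (c history now [(4, 6)])
v5: WRITE c=18  (c history now [(4, 6), (5, 18)])
v6: WRITE b=8  (b history now [(3, 21), (6, 8)])
READ b @v5: history=[(3, 21), (6, 8)] -> pick v3 -> 21
v7: WRITE b=1  (b history now [(3, 21), (6, 8), (7, 1)])
v8: WRITE a=17  (a history now [(1, 11), (2, 4), (8, 17)])
v9: WRITE b=17  (b history now [(3, 21), (6, 8), (7, 1), (9, 17)])
v10: WRITE c=17  (c history now [(4, 6), (5, 18), (10, 17)])
v11: WRITE c=5  (c history now [(4, 6), (5, 18), (10, 17), (11, 5)])
v12: WRITE c=5  (c history now [(4, 6), (5, 18), (10, 17), (11, 5), (12, 5)])
v13: WRITE a=23  (a history now [(1, 11), (2, 4), (8, 17), (13, 23)])
v14: WRITE c=3  (c history now [(4, 6), (5, 18), (10, 17), (11, 5), (12, 5), (14, 3)])
v15: WRITE b=9  (b history now [(3, 21), (6, 8), (7, 1), (9, 17), (15, 9)])
v16: WRITE b=18  (b history now [(3, 21), (6, 8), (7, 1), (9, 17), (15, 9), (16, 18)])
v17: WRITE a=10  (a history now [(1, 11), (2, 4), (8, 17), (13, 23), (17, 10)])
v18: WRITE c=19  (c history now [(4, 6), (5, 18), (10, 17), (11, 5), (12, 5), (14, 3), (18, 19)])
READ c @v17: history=[(4, 6), (5, 18), (10, 17), (11, 5), (12, 5), (14, 3), (18, 19)] -> pick v14 -> 3
v19: WRITE c=4  (c history now [(4, 6), (5, 18), (10, 17), (11, 5), (12, 5), (14, 3), (18, 19), (19, 4)])
v20: WRITE b=3  (b history now [(3, 21), (6, 8), (7, 1), (9, 17), (15, 9), (16, 18), (20, 3)])
READ c @v15: history=[(4, 6), (5, 18), (10, 17), (11, 5), (12, 5), (14, 3), (18, 19), (19, 4)] -> pick v14 -> 3
v21: WRITE b=23  (b history now [(3, 21), (6, 8), (7, 1), (9, 17), (15, 9), (16, 18), (20, 3), (21, 23)])
READ c @v8: history=[(4, 6), (5, 18), (10, 17), (11, 5), (12, 5), (14, 3), (18, 19), (19, 4)] -> pick v5 -> 18
READ a @v17: history=[(1, 11), (2, 4), (8, 17), (13, 23), (17, 10)] -> pick v17 -> 10
v22: WRITE a=13  (a history now [(1, 11), (2, 4), (8, 17), (13, 23), (17, 10), (22, 13)])
v23: WRITE a=23  (a history now [(1, 11), (2, 4), (8, 17), (13, 23), (17, 10), (22, 13), (23, 23)])
READ a @v10: history=[(1, 11), (2, 4), (8, 17), (13, 23), (17, 10), (22, 13), (23, 23)] -> pick v8 -> 17
v24: WRITE a=15  (a history now [(1, 11), (2, 4), (8, 17), (13, 23), (17, 10), (22, 13), (23, 23), (24, 15)])
READ b @v10: history=[(3, 21), (6, 8), (7, 1), (9, 17), (15, 9), (16, 18), (20, 3), (21, 23)] -> pick v9 -> 17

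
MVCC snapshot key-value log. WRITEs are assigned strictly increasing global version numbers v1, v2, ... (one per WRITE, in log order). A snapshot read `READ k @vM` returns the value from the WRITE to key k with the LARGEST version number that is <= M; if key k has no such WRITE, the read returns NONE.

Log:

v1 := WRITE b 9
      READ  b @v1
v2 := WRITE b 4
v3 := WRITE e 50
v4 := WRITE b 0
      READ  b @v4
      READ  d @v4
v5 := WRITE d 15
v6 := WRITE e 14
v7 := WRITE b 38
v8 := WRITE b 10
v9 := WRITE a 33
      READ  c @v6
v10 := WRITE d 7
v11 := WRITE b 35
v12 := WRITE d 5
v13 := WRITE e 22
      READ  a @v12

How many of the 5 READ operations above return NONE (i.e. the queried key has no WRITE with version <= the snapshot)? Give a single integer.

Answer: 2

Derivation:
v1: WRITE b=9  (b history now [(1, 9)])
READ b @v1: history=[(1, 9)] -> pick v1 -> 9
v2: WRITE b=4  (b history now [(1, 9), (2, 4)])
v3: WRITE e=50  (e history now [(3, 50)])
v4: WRITE b=0  (b history now [(1, 9), (2, 4), (4, 0)])
READ b @v4: history=[(1, 9), (2, 4), (4, 0)] -> pick v4 -> 0
READ d @v4: history=[] -> no version <= 4 -> NONE
v5: WRITE d=15  (d history now [(5, 15)])
v6: WRITE e=14  (e history now [(3, 50), (6, 14)])
v7: WRITE b=38  (b history now [(1, 9), (2, 4), (4, 0), (7, 38)])
v8: WRITE b=10  (b history now [(1, 9), (2, 4), (4, 0), (7, 38), (8, 10)])
v9: WRITE a=33  (a history now [(9, 33)])
READ c @v6: history=[] -> no version <= 6 -> NONE
v10: WRITE d=7  (d history now [(5, 15), (10, 7)])
v11: WRITE b=35  (b history now [(1, 9), (2, 4), (4, 0), (7, 38), (8, 10), (11, 35)])
v12: WRITE d=5  (d history now [(5, 15), (10, 7), (12, 5)])
v13: WRITE e=22  (e history now [(3, 50), (6, 14), (13, 22)])
READ a @v12: history=[(9, 33)] -> pick v9 -> 33
Read results in order: ['9', '0', 'NONE', 'NONE', '33']
NONE count = 2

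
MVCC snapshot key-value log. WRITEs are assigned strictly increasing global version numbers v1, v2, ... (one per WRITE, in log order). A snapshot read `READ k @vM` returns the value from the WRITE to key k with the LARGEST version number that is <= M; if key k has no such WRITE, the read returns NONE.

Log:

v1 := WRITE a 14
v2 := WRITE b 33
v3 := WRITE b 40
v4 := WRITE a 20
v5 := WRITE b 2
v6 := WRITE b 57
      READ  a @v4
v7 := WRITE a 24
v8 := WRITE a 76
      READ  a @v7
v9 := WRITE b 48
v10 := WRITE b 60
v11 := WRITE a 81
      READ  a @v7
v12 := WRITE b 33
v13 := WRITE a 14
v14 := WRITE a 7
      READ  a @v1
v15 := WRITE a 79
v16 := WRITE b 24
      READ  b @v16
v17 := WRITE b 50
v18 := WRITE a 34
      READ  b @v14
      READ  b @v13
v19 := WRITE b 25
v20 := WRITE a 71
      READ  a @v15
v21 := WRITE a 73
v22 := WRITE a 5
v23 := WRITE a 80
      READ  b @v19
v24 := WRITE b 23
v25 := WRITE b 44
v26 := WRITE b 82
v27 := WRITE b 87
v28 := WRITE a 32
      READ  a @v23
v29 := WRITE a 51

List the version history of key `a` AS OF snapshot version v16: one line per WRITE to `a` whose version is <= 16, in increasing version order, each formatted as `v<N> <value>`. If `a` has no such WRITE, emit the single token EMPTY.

Scan writes for key=a with version <= 16:
  v1 WRITE a 14 -> keep
  v2 WRITE b 33 -> skip
  v3 WRITE b 40 -> skip
  v4 WRITE a 20 -> keep
  v5 WRITE b 2 -> skip
  v6 WRITE b 57 -> skip
  v7 WRITE a 24 -> keep
  v8 WRITE a 76 -> keep
  v9 WRITE b 48 -> skip
  v10 WRITE b 60 -> skip
  v11 WRITE a 81 -> keep
  v12 WRITE b 33 -> skip
  v13 WRITE a 14 -> keep
  v14 WRITE a 7 -> keep
  v15 WRITE a 79 -> keep
  v16 WRITE b 24 -> skip
  v17 WRITE b 50 -> skip
  v18 WRITE a 34 -> drop (> snap)
  v19 WRITE b 25 -> skip
  v20 WRITE a 71 -> drop (> snap)
  v21 WRITE a 73 -> drop (> snap)
  v22 WRITE a 5 -> drop (> snap)
  v23 WRITE a 80 -> drop (> snap)
  v24 WRITE b 23 -> skip
  v25 WRITE b 44 -> skip
  v26 WRITE b 82 -> skip
  v27 WRITE b 87 -> skip
  v28 WRITE a 32 -> drop (> snap)
  v29 WRITE a 51 -> drop (> snap)
Collected: [(1, 14), (4, 20), (7, 24), (8, 76), (11, 81), (13, 14), (14, 7), (15, 79)]

Answer: v1 14
v4 20
v7 24
v8 76
v11 81
v13 14
v14 7
v15 79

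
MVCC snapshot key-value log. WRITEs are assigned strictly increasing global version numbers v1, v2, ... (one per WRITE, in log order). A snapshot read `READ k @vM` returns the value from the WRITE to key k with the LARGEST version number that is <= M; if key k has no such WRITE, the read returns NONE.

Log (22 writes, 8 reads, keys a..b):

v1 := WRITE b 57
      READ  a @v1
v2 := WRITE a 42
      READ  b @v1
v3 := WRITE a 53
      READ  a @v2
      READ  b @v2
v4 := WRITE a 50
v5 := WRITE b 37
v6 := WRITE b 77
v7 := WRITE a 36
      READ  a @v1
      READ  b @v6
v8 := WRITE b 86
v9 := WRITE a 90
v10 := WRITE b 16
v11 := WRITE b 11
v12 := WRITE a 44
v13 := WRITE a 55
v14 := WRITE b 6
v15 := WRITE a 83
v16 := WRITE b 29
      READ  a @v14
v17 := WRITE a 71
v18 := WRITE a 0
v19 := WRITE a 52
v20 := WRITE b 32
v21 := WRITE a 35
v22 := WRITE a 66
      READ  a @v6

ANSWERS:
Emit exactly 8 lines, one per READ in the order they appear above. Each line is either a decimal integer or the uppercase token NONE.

Answer: NONE
57
42
57
NONE
77
55
50

Derivation:
v1: WRITE b=57  (b history now [(1, 57)])
READ a @v1: history=[] -> no version <= 1 -> NONE
v2: WRITE a=42  (a history now [(2, 42)])
READ b @v1: history=[(1, 57)] -> pick v1 -> 57
v3: WRITE a=53  (a history now [(2, 42), (3, 53)])
READ a @v2: history=[(2, 42), (3, 53)] -> pick v2 -> 42
READ b @v2: history=[(1, 57)] -> pick v1 -> 57
v4: WRITE a=50  (a history now [(2, 42), (3, 53), (4, 50)])
v5: WRITE b=37  (b history now [(1, 57), (5, 37)])
v6: WRITE b=77  (b history now [(1, 57), (5, 37), (6, 77)])
v7: WRITE a=36  (a history now [(2, 42), (3, 53), (4, 50), (7, 36)])
READ a @v1: history=[(2, 42), (3, 53), (4, 50), (7, 36)] -> no version <= 1 -> NONE
READ b @v6: history=[(1, 57), (5, 37), (6, 77)] -> pick v6 -> 77
v8: WRITE b=86  (b history now [(1, 57), (5, 37), (6, 77), (8, 86)])
v9: WRITE a=90  (a history now [(2, 42), (3, 53), (4, 50), (7, 36), (9, 90)])
v10: WRITE b=16  (b history now [(1, 57), (5, 37), (6, 77), (8, 86), (10, 16)])
v11: WRITE b=11  (b history now [(1, 57), (5, 37), (6, 77), (8, 86), (10, 16), (11, 11)])
v12: WRITE a=44  (a history now [(2, 42), (3, 53), (4, 50), (7, 36), (9, 90), (12, 44)])
v13: WRITE a=55  (a history now [(2, 42), (3, 53), (4, 50), (7, 36), (9, 90), (12, 44), (13, 55)])
v14: WRITE b=6  (b history now [(1, 57), (5, 37), (6, 77), (8, 86), (10, 16), (11, 11), (14, 6)])
v15: WRITE a=83  (a history now [(2, 42), (3, 53), (4, 50), (7, 36), (9, 90), (12, 44), (13, 55), (15, 83)])
v16: WRITE b=29  (b history now [(1, 57), (5, 37), (6, 77), (8, 86), (10, 16), (11, 11), (14, 6), (16, 29)])
READ a @v14: history=[(2, 42), (3, 53), (4, 50), (7, 36), (9, 90), (12, 44), (13, 55), (15, 83)] -> pick v13 -> 55
v17: WRITE a=71  (a history now [(2, 42), (3, 53), (4, 50), (7, 36), (9, 90), (12, 44), (13, 55), (15, 83), (17, 71)])
v18: WRITE a=0  (a history now [(2, 42), (3, 53), (4, 50), (7, 36), (9, 90), (12, 44), (13, 55), (15, 83), (17, 71), (18, 0)])
v19: WRITE a=52  (a history now [(2, 42), (3, 53), (4, 50), (7, 36), (9, 90), (12, 44), (13, 55), (15, 83), (17, 71), (18, 0), (19, 52)])
v20: WRITE b=32  (b history now [(1, 57), (5, 37), (6, 77), (8, 86), (10, 16), (11, 11), (14, 6), (16, 29), (20, 32)])
v21: WRITE a=35  (a history now [(2, 42), (3, 53), (4, 50), (7, 36), (9, 90), (12, 44), (13, 55), (15, 83), (17, 71), (18, 0), (19, 52), (21, 35)])
v22: WRITE a=66  (a history now [(2, 42), (3, 53), (4, 50), (7, 36), (9, 90), (12, 44), (13, 55), (15, 83), (17, 71), (18, 0), (19, 52), (21, 35), (22, 66)])
READ a @v6: history=[(2, 42), (3, 53), (4, 50), (7, 36), (9, 90), (12, 44), (13, 55), (15, 83), (17, 71), (18, 0), (19, 52), (21, 35), (22, 66)] -> pick v4 -> 50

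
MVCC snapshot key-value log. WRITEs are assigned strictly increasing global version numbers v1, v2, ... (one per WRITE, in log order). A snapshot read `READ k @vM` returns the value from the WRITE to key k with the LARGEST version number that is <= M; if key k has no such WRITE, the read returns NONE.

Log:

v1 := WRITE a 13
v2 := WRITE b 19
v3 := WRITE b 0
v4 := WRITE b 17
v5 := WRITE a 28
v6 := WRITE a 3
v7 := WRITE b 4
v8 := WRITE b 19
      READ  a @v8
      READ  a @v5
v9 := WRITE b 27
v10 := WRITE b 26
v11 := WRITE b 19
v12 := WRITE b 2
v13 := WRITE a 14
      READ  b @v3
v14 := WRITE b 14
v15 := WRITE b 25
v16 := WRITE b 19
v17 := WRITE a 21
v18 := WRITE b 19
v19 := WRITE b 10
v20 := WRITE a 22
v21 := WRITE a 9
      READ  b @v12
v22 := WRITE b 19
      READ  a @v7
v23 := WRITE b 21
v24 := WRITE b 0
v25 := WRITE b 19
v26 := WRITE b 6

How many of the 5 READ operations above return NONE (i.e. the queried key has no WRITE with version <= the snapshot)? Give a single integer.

Answer: 0

Derivation:
v1: WRITE a=13  (a history now [(1, 13)])
v2: WRITE b=19  (b history now [(2, 19)])
v3: WRITE b=0  (b history now [(2, 19), (3, 0)])
v4: WRITE b=17  (b history now [(2, 19), (3, 0), (4, 17)])
v5: WRITE a=28  (a history now [(1, 13), (5, 28)])
v6: WRITE a=3  (a history now [(1, 13), (5, 28), (6, 3)])
v7: WRITE b=4  (b history now [(2, 19), (3, 0), (4, 17), (7, 4)])
v8: WRITE b=19  (b history now [(2, 19), (3, 0), (4, 17), (7, 4), (8, 19)])
READ a @v8: history=[(1, 13), (5, 28), (6, 3)] -> pick v6 -> 3
READ a @v5: history=[(1, 13), (5, 28), (6, 3)] -> pick v5 -> 28
v9: WRITE b=27  (b history now [(2, 19), (3, 0), (4, 17), (7, 4), (8, 19), (9, 27)])
v10: WRITE b=26  (b history now [(2, 19), (3, 0), (4, 17), (7, 4), (8, 19), (9, 27), (10, 26)])
v11: WRITE b=19  (b history now [(2, 19), (3, 0), (4, 17), (7, 4), (8, 19), (9, 27), (10, 26), (11, 19)])
v12: WRITE b=2  (b history now [(2, 19), (3, 0), (4, 17), (7, 4), (8, 19), (9, 27), (10, 26), (11, 19), (12, 2)])
v13: WRITE a=14  (a history now [(1, 13), (5, 28), (6, 3), (13, 14)])
READ b @v3: history=[(2, 19), (3, 0), (4, 17), (7, 4), (8, 19), (9, 27), (10, 26), (11, 19), (12, 2)] -> pick v3 -> 0
v14: WRITE b=14  (b history now [(2, 19), (3, 0), (4, 17), (7, 4), (8, 19), (9, 27), (10, 26), (11, 19), (12, 2), (14, 14)])
v15: WRITE b=25  (b history now [(2, 19), (3, 0), (4, 17), (7, 4), (8, 19), (9, 27), (10, 26), (11, 19), (12, 2), (14, 14), (15, 25)])
v16: WRITE b=19  (b history now [(2, 19), (3, 0), (4, 17), (7, 4), (8, 19), (9, 27), (10, 26), (11, 19), (12, 2), (14, 14), (15, 25), (16, 19)])
v17: WRITE a=21  (a history now [(1, 13), (5, 28), (6, 3), (13, 14), (17, 21)])
v18: WRITE b=19  (b history now [(2, 19), (3, 0), (4, 17), (7, 4), (8, 19), (9, 27), (10, 26), (11, 19), (12, 2), (14, 14), (15, 25), (16, 19), (18, 19)])
v19: WRITE b=10  (b history now [(2, 19), (3, 0), (4, 17), (7, 4), (8, 19), (9, 27), (10, 26), (11, 19), (12, 2), (14, 14), (15, 25), (16, 19), (18, 19), (19, 10)])
v20: WRITE a=22  (a history now [(1, 13), (5, 28), (6, 3), (13, 14), (17, 21), (20, 22)])
v21: WRITE a=9  (a history now [(1, 13), (5, 28), (6, 3), (13, 14), (17, 21), (20, 22), (21, 9)])
READ b @v12: history=[(2, 19), (3, 0), (4, 17), (7, 4), (8, 19), (9, 27), (10, 26), (11, 19), (12, 2), (14, 14), (15, 25), (16, 19), (18, 19), (19, 10)] -> pick v12 -> 2
v22: WRITE b=19  (b history now [(2, 19), (3, 0), (4, 17), (7, 4), (8, 19), (9, 27), (10, 26), (11, 19), (12, 2), (14, 14), (15, 25), (16, 19), (18, 19), (19, 10), (22, 19)])
READ a @v7: history=[(1, 13), (5, 28), (6, 3), (13, 14), (17, 21), (20, 22), (21, 9)] -> pick v6 -> 3
v23: WRITE b=21  (b history now [(2, 19), (3, 0), (4, 17), (7, 4), (8, 19), (9, 27), (10, 26), (11, 19), (12, 2), (14, 14), (15, 25), (16, 19), (18, 19), (19, 10), (22, 19), (23, 21)])
v24: WRITE b=0  (b history now [(2, 19), (3, 0), (4, 17), (7, 4), (8, 19), (9, 27), (10, 26), (11, 19), (12, 2), (14, 14), (15, 25), (16, 19), (18, 19), (19, 10), (22, 19), (23, 21), (24, 0)])
v25: WRITE b=19  (b history now [(2, 19), (3, 0), (4, 17), (7, 4), (8, 19), (9, 27), (10, 26), (11, 19), (12, 2), (14, 14), (15, 25), (16, 19), (18, 19), (19, 10), (22, 19), (23, 21), (24, 0), (25, 19)])
v26: WRITE b=6  (b history now [(2, 19), (3, 0), (4, 17), (7, 4), (8, 19), (9, 27), (10, 26), (11, 19), (12, 2), (14, 14), (15, 25), (16, 19), (18, 19), (19, 10), (22, 19), (23, 21), (24, 0), (25, 19), (26, 6)])
Read results in order: ['3', '28', '0', '2', '3']
NONE count = 0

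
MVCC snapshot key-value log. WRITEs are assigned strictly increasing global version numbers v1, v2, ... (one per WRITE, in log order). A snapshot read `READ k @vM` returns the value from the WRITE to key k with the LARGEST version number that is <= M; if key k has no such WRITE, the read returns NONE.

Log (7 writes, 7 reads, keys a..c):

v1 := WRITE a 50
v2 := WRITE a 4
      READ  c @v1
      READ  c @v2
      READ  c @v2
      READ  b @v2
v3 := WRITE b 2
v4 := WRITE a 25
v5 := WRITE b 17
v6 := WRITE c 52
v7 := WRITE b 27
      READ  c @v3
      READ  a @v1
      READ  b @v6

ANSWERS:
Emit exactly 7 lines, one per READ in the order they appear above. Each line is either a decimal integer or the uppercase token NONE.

Answer: NONE
NONE
NONE
NONE
NONE
50
17

Derivation:
v1: WRITE a=50  (a history now [(1, 50)])
v2: WRITE a=4  (a history now [(1, 50), (2, 4)])
READ c @v1: history=[] -> no version <= 1 -> NONE
READ c @v2: history=[] -> no version <= 2 -> NONE
READ c @v2: history=[] -> no version <= 2 -> NONE
READ b @v2: history=[] -> no version <= 2 -> NONE
v3: WRITE b=2  (b history now [(3, 2)])
v4: WRITE a=25  (a history now [(1, 50), (2, 4), (4, 25)])
v5: WRITE b=17  (b history now [(3, 2), (5, 17)])
v6: WRITE c=52  (c history now [(6, 52)])
v7: WRITE b=27  (b history now [(3, 2), (5, 17), (7, 27)])
READ c @v3: history=[(6, 52)] -> no version <= 3 -> NONE
READ a @v1: history=[(1, 50), (2, 4), (4, 25)] -> pick v1 -> 50
READ b @v6: history=[(3, 2), (5, 17), (7, 27)] -> pick v5 -> 17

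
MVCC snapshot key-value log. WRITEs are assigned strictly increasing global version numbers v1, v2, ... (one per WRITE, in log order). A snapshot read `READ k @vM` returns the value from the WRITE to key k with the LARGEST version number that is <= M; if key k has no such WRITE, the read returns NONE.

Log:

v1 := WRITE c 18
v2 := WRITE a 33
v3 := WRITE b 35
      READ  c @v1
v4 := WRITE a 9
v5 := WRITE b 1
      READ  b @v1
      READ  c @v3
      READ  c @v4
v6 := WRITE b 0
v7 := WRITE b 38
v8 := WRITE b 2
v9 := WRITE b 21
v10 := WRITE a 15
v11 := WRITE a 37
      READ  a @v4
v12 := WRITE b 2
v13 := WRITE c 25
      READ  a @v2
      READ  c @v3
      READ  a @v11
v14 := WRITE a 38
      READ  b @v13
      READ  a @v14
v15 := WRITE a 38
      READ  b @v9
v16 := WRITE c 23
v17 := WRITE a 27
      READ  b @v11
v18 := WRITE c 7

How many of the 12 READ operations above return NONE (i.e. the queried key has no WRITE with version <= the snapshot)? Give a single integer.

Answer: 1

Derivation:
v1: WRITE c=18  (c history now [(1, 18)])
v2: WRITE a=33  (a history now [(2, 33)])
v3: WRITE b=35  (b history now [(3, 35)])
READ c @v1: history=[(1, 18)] -> pick v1 -> 18
v4: WRITE a=9  (a history now [(2, 33), (4, 9)])
v5: WRITE b=1  (b history now [(3, 35), (5, 1)])
READ b @v1: history=[(3, 35), (5, 1)] -> no version <= 1 -> NONE
READ c @v3: history=[(1, 18)] -> pick v1 -> 18
READ c @v4: history=[(1, 18)] -> pick v1 -> 18
v6: WRITE b=0  (b history now [(3, 35), (5, 1), (6, 0)])
v7: WRITE b=38  (b history now [(3, 35), (5, 1), (6, 0), (7, 38)])
v8: WRITE b=2  (b history now [(3, 35), (5, 1), (6, 0), (7, 38), (8, 2)])
v9: WRITE b=21  (b history now [(3, 35), (5, 1), (6, 0), (7, 38), (8, 2), (9, 21)])
v10: WRITE a=15  (a history now [(2, 33), (4, 9), (10, 15)])
v11: WRITE a=37  (a history now [(2, 33), (4, 9), (10, 15), (11, 37)])
READ a @v4: history=[(2, 33), (4, 9), (10, 15), (11, 37)] -> pick v4 -> 9
v12: WRITE b=2  (b history now [(3, 35), (5, 1), (6, 0), (7, 38), (8, 2), (9, 21), (12, 2)])
v13: WRITE c=25  (c history now [(1, 18), (13, 25)])
READ a @v2: history=[(2, 33), (4, 9), (10, 15), (11, 37)] -> pick v2 -> 33
READ c @v3: history=[(1, 18), (13, 25)] -> pick v1 -> 18
READ a @v11: history=[(2, 33), (4, 9), (10, 15), (11, 37)] -> pick v11 -> 37
v14: WRITE a=38  (a history now [(2, 33), (4, 9), (10, 15), (11, 37), (14, 38)])
READ b @v13: history=[(3, 35), (5, 1), (6, 0), (7, 38), (8, 2), (9, 21), (12, 2)] -> pick v12 -> 2
READ a @v14: history=[(2, 33), (4, 9), (10, 15), (11, 37), (14, 38)] -> pick v14 -> 38
v15: WRITE a=38  (a history now [(2, 33), (4, 9), (10, 15), (11, 37), (14, 38), (15, 38)])
READ b @v9: history=[(3, 35), (5, 1), (6, 0), (7, 38), (8, 2), (9, 21), (12, 2)] -> pick v9 -> 21
v16: WRITE c=23  (c history now [(1, 18), (13, 25), (16, 23)])
v17: WRITE a=27  (a history now [(2, 33), (4, 9), (10, 15), (11, 37), (14, 38), (15, 38), (17, 27)])
READ b @v11: history=[(3, 35), (5, 1), (6, 0), (7, 38), (8, 2), (9, 21), (12, 2)] -> pick v9 -> 21
v18: WRITE c=7  (c history now [(1, 18), (13, 25), (16, 23), (18, 7)])
Read results in order: ['18', 'NONE', '18', '18', '9', '33', '18', '37', '2', '38', '21', '21']
NONE count = 1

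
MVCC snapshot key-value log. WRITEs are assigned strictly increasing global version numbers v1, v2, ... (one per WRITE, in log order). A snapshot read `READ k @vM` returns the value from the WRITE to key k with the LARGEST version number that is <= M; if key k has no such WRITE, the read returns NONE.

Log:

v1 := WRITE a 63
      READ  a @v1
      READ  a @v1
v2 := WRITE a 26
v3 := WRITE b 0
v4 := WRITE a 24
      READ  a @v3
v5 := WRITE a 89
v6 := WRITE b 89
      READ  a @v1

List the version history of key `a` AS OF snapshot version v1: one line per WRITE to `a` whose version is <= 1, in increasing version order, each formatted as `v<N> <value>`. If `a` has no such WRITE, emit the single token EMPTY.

Scan writes for key=a with version <= 1:
  v1 WRITE a 63 -> keep
  v2 WRITE a 26 -> drop (> snap)
  v3 WRITE b 0 -> skip
  v4 WRITE a 24 -> drop (> snap)
  v5 WRITE a 89 -> drop (> snap)
  v6 WRITE b 89 -> skip
Collected: [(1, 63)]

Answer: v1 63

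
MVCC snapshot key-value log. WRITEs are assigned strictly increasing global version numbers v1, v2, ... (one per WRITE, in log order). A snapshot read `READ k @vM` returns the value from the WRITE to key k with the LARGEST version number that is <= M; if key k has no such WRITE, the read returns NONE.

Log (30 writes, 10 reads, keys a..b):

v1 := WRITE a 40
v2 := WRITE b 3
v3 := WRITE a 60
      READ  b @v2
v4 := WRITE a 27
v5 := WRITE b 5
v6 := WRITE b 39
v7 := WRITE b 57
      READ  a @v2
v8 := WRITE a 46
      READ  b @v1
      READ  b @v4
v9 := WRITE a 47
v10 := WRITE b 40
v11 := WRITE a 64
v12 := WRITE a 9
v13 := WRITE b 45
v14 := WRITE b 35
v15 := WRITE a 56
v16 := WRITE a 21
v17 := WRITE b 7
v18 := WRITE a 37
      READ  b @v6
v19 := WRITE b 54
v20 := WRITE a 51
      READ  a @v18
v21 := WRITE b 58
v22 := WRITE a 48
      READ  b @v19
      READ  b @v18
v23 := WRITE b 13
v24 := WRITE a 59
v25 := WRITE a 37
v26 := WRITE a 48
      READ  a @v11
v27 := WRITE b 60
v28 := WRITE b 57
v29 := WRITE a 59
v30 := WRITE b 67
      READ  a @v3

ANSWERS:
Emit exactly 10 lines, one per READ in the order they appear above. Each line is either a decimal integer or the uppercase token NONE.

v1: WRITE a=40  (a history now [(1, 40)])
v2: WRITE b=3  (b history now [(2, 3)])
v3: WRITE a=60  (a history now [(1, 40), (3, 60)])
READ b @v2: history=[(2, 3)] -> pick v2 -> 3
v4: WRITE a=27  (a history now [(1, 40), (3, 60), (4, 27)])
v5: WRITE b=5  (b history now [(2, 3), (5, 5)])
v6: WRITE b=39  (b history now [(2, 3), (5, 5), (6, 39)])
v7: WRITE b=57  (b history now [(2, 3), (5, 5), (6, 39), (7, 57)])
READ a @v2: history=[(1, 40), (3, 60), (4, 27)] -> pick v1 -> 40
v8: WRITE a=46  (a history now [(1, 40), (3, 60), (4, 27), (8, 46)])
READ b @v1: history=[(2, 3), (5, 5), (6, 39), (7, 57)] -> no version <= 1 -> NONE
READ b @v4: history=[(2, 3), (5, 5), (6, 39), (7, 57)] -> pick v2 -> 3
v9: WRITE a=47  (a history now [(1, 40), (3, 60), (4, 27), (8, 46), (9, 47)])
v10: WRITE b=40  (b history now [(2, 3), (5, 5), (6, 39), (7, 57), (10, 40)])
v11: WRITE a=64  (a history now [(1, 40), (3, 60), (4, 27), (8, 46), (9, 47), (11, 64)])
v12: WRITE a=9  (a history now [(1, 40), (3, 60), (4, 27), (8, 46), (9, 47), (11, 64), (12, 9)])
v13: WRITE b=45  (b history now [(2, 3), (5, 5), (6, 39), (7, 57), (10, 40), (13, 45)])
v14: WRITE b=35  (b history now [(2, 3), (5, 5), (6, 39), (7, 57), (10, 40), (13, 45), (14, 35)])
v15: WRITE a=56  (a history now [(1, 40), (3, 60), (4, 27), (8, 46), (9, 47), (11, 64), (12, 9), (15, 56)])
v16: WRITE a=21  (a history now [(1, 40), (3, 60), (4, 27), (8, 46), (9, 47), (11, 64), (12, 9), (15, 56), (16, 21)])
v17: WRITE b=7  (b history now [(2, 3), (5, 5), (6, 39), (7, 57), (10, 40), (13, 45), (14, 35), (17, 7)])
v18: WRITE a=37  (a history now [(1, 40), (3, 60), (4, 27), (8, 46), (9, 47), (11, 64), (12, 9), (15, 56), (16, 21), (18, 37)])
READ b @v6: history=[(2, 3), (5, 5), (6, 39), (7, 57), (10, 40), (13, 45), (14, 35), (17, 7)] -> pick v6 -> 39
v19: WRITE b=54  (b history now [(2, 3), (5, 5), (6, 39), (7, 57), (10, 40), (13, 45), (14, 35), (17, 7), (19, 54)])
v20: WRITE a=51  (a history now [(1, 40), (3, 60), (4, 27), (8, 46), (9, 47), (11, 64), (12, 9), (15, 56), (16, 21), (18, 37), (20, 51)])
READ a @v18: history=[(1, 40), (3, 60), (4, 27), (8, 46), (9, 47), (11, 64), (12, 9), (15, 56), (16, 21), (18, 37), (20, 51)] -> pick v18 -> 37
v21: WRITE b=58  (b history now [(2, 3), (5, 5), (6, 39), (7, 57), (10, 40), (13, 45), (14, 35), (17, 7), (19, 54), (21, 58)])
v22: WRITE a=48  (a history now [(1, 40), (3, 60), (4, 27), (8, 46), (9, 47), (11, 64), (12, 9), (15, 56), (16, 21), (18, 37), (20, 51), (22, 48)])
READ b @v19: history=[(2, 3), (5, 5), (6, 39), (7, 57), (10, 40), (13, 45), (14, 35), (17, 7), (19, 54), (21, 58)] -> pick v19 -> 54
READ b @v18: history=[(2, 3), (5, 5), (6, 39), (7, 57), (10, 40), (13, 45), (14, 35), (17, 7), (19, 54), (21, 58)] -> pick v17 -> 7
v23: WRITE b=13  (b history now [(2, 3), (5, 5), (6, 39), (7, 57), (10, 40), (13, 45), (14, 35), (17, 7), (19, 54), (21, 58), (23, 13)])
v24: WRITE a=59  (a history now [(1, 40), (3, 60), (4, 27), (8, 46), (9, 47), (11, 64), (12, 9), (15, 56), (16, 21), (18, 37), (20, 51), (22, 48), (24, 59)])
v25: WRITE a=37  (a history now [(1, 40), (3, 60), (4, 27), (8, 46), (9, 47), (11, 64), (12, 9), (15, 56), (16, 21), (18, 37), (20, 51), (22, 48), (24, 59), (25, 37)])
v26: WRITE a=48  (a history now [(1, 40), (3, 60), (4, 27), (8, 46), (9, 47), (11, 64), (12, 9), (15, 56), (16, 21), (18, 37), (20, 51), (22, 48), (24, 59), (25, 37), (26, 48)])
READ a @v11: history=[(1, 40), (3, 60), (4, 27), (8, 46), (9, 47), (11, 64), (12, 9), (15, 56), (16, 21), (18, 37), (20, 51), (22, 48), (24, 59), (25, 37), (26, 48)] -> pick v11 -> 64
v27: WRITE b=60  (b history now [(2, 3), (5, 5), (6, 39), (7, 57), (10, 40), (13, 45), (14, 35), (17, 7), (19, 54), (21, 58), (23, 13), (27, 60)])
v28: WRITE b=57  (b history now [(2, 3), (5, 5), (6, 39), (7, 57), (10, 40), (13, 45), (14, 35), (17, 7), (19, 54), (21, 58), (23, 13), (27, 60), (28, 57)])
v29: WRITE a=59  (a history now [(1, 40), (3, 60), (4, 27), (8, 46), (9, 47), (11, 64), (12, 9), (15, 56), (16, 21), (18, 37), (20, 51), (22, 48), (24, 59), (25, 37), (26, 48), (29, 59)])
v30: WRITE b=67  (b history now [(2, 3), (5, 5), (6, 39), (7, 57), (10, 40), (13, 45), (14, 35), (17, 7), (19, 54), (21, 58), (23, 13), (27, 60), (28, 57), (30, 67)])
READ a @v3: history=[(1, 40), (3, 60), (4, 27), (8, 46), (9, 47), (11, 64), (12, 9), (15, 56), (16, 21), (18, 37), (20, 51), (22, 48), (24, 59), (25, 37), (26, 48), (29, 59)] -> pick v3 -> 60

Answer: 3
40
NONE
3
39
37
54
7
64
60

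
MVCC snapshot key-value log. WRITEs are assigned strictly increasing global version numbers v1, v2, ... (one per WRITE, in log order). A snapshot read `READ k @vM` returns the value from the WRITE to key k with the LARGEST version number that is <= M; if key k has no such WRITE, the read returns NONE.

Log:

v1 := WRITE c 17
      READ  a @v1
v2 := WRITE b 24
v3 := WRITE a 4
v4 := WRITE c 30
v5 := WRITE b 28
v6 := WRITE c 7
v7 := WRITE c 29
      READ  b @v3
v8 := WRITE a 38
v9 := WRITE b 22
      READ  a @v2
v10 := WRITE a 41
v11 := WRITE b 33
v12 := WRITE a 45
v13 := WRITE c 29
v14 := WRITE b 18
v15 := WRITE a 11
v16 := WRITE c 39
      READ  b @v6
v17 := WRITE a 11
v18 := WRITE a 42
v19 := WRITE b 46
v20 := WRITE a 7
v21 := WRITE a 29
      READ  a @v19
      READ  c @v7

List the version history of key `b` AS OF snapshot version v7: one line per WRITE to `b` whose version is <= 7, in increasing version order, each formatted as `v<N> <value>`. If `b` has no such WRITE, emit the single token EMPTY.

Scan writes for key=b with version <= 7:
  v1 WRITE c 17 -> skip
  v2 WRITE b 24 -> keep
  v3 WRITE a 4 -> skip
  v4 WRITE c 30 -> skip
  v5 WRITE b 28 -> keep
  v6 WRITE c 7 -> skip
  v7 WRITE c 29 -> skip
  v8 WRITE a 38 -> skip
  v9 WRITE b 22 -> drop (> snap)
  v10 WRITE a 41 -> skip
  v11 WRITE b 33 -> drop (> snap)
  v12 WRITE a 45 -> skip
  v13 WRITE c 29 -> skip
  v14 WRITE b 18 -> drop (> snap)
  v15 WRITE a 11 -> skip
  v16 WRITE c 39 -> skip
  v17 WRITE a 11 -> skip
  v18 WRITE a 42 -> skip
  v19 WRITE b 46 -> drop (> snap)
  v20 WRITE a 7 -> skip
  v21 WRITE a 29 -> skip
Collected: [(2, 24), (5, 28)]

Answer: v2 24
v5 28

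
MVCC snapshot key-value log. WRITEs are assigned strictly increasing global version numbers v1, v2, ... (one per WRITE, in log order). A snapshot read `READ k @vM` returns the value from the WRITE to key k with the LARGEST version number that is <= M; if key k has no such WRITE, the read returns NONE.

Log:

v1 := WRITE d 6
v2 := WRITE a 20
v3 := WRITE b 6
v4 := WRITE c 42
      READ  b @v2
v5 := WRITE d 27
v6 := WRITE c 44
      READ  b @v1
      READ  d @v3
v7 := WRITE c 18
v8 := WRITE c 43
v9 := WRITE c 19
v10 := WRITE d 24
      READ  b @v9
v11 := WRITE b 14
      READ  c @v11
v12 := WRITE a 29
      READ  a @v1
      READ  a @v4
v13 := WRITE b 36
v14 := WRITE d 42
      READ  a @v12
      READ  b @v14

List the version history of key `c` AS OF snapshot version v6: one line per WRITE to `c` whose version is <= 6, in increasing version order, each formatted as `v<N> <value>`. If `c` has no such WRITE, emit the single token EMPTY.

Answer: v4 42
v6 44

Derivation:
Scan writes for key=c with version <= 6:
  v1 WRITE d 6 -> skip
  v2 WRITE a 20 -> skip
  v3 WRITE b 6 -> skip
  v4 WRITE c 42 -> keep
  v5 WRITE d 27 -> skip
  v6 WRITE c 44 -> keep
  v7 WRITE c 18 -> drop (> snap)
  v8 WRITE c 43 -> drop (> snap)
  v9 WRITE c 19 -> drop (> snap)
  v10 WRITE d 24 -> skip
  v11 WRITE b 14 -> skip
  v12 WRITE a 29 -> skip
  v13 WRITE b 36 -> skip
  v14 WRITE d 42 -> skip
Collected: [(4, 42), (6, 44)]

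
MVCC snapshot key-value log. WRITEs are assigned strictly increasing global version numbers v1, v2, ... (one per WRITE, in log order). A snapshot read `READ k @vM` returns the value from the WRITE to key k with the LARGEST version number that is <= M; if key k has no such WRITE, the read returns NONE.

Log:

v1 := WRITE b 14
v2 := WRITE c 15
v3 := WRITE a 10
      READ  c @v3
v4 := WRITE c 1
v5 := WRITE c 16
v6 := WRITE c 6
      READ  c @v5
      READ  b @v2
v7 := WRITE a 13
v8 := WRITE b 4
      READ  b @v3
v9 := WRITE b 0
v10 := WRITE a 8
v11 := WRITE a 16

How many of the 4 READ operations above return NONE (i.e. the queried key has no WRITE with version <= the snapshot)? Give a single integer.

v1: WRITE b=14  (b history now [(1, 14)])
v2: WRITE c=15  (c history now [(2, 15)])
v3: WRITE a=10  (a history now [(3, 10)])
READ c @v3: history=[(2, 15)] -> pick v2 -> 15
v4: WRITE c=1  (c history now [(2, 15), (4, 1)])
v5: WRITE c=16  (c history now [(2, 15), (4, 1), (5, 16)])
v6: WRITE c=6  (c history now [(2, 15), (4, 1), (5, 16), (6, 6)])
READ c @v5: history=[(2, 15), (4, 1), (5, 16), (6, 6)] -> pick v5 -> 16
READ b @v2: history=[(1, 14)] -> pick v1 -> 14
v7: WRITE a=13  (a history now [(3, 10), (7, 13)])
v8: WRITE b=4  (b history now [(1, 14), (8, 4)])
READ b @v3: history=[(1, 14), (8, 4)] -> pick v1 -> 14
v9: WRITE b=0  (b history now [(1, 14), (8, 4), (9, 0)])
v10: WRITE a=8  (a history now [(3, 10), (7, 13), (10, 8)])
v11: WRITE a=16  (a history now [(3, 10), (7, 13), (10, 8), (11, 16)])
Read results in order: ['15', '16', '14', '14']
NONE count = 0

Answer: 0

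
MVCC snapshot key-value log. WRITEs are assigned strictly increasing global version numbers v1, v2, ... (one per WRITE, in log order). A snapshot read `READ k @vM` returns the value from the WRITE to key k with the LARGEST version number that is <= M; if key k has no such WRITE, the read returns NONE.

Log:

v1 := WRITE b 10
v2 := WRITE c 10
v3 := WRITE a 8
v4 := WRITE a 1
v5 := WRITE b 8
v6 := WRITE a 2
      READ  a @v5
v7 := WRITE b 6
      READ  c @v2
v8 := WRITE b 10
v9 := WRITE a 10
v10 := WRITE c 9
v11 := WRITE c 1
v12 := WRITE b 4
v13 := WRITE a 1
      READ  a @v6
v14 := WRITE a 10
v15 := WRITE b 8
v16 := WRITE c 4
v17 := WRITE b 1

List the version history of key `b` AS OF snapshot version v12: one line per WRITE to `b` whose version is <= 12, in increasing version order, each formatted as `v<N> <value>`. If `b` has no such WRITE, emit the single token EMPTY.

Answer: v1 10
v5 8
v7 6
v8 10
v12 4

Derivation:
Scan writes for key=b with version <= 12:
  v1 WRITE b 10 -> keep
  v2 WRITE c 10 -> skip
  v3 WRITE a 8 -> skip
  v4 WRITE a 1 -> skip
  v5 WRITE b 8 -> keep
  v6 WRITE a 2 -> skip
  v7 WRITE b 6 -> keep
  v8 WRITE b 10 -> keep
  v9 WRITE a 10 -> skip
  v10 WRITE c 9 -> skip
  v11 WRITE c 1 -> skip
  v12 WRITE b 4 -> keep
  v13 WRITE a 1 -> skip
  v14 WRITE a 10 -> skip
  v15 WRITE b 8 -> drop (> snap)
  v16 WRITE c 4 -> skip
  v17 WRITE b 1 -> drop (> snap)
Collected: [(1, 10), (5, 8), (7, 6), (8, 10), (12, 4)]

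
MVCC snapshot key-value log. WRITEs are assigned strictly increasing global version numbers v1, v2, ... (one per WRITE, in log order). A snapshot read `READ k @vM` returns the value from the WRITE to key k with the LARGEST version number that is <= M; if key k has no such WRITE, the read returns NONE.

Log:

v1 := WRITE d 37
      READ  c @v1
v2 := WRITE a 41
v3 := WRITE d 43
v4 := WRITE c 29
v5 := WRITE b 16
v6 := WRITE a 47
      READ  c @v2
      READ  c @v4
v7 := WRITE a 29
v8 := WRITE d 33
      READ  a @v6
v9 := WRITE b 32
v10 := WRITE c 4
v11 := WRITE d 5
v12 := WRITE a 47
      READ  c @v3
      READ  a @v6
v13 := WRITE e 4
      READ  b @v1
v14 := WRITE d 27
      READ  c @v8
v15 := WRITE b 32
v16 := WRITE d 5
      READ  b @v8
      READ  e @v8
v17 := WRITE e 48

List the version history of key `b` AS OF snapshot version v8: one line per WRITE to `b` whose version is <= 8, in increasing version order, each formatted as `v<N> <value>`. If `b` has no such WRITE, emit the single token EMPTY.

Scan writes for key=b with version <= 8:
  v1 WRITE d 37 -> skip
  v2 WRITE a 41 -> skip
  v3 WRITE d 43 -> skip
  v4 WRITE c 29 -> skip
  v5 WRITE b 16 -> keep
  v6 WRITE a 47 -> skip
  v7 WRITE a 29 -> skip
  v8 WRITE d 33 -> skip
  v9 WRITE b 32 -> drop (> snap)
  v10 WRITE c 4 -> skip
  v11 WRITE d 5 -> skip
  v12 WRITE a 47 -> skip
  v13 WRITE e 4 -> skip
  v14 WRITE d 27 -> skip
  v15 WRITE b 32 -> drop (> snap)
  v16 WRITE d 5 -> skip
  v17 WRITE e 48 -> skip
Collected: [(5, 16)]

Answer: v5 16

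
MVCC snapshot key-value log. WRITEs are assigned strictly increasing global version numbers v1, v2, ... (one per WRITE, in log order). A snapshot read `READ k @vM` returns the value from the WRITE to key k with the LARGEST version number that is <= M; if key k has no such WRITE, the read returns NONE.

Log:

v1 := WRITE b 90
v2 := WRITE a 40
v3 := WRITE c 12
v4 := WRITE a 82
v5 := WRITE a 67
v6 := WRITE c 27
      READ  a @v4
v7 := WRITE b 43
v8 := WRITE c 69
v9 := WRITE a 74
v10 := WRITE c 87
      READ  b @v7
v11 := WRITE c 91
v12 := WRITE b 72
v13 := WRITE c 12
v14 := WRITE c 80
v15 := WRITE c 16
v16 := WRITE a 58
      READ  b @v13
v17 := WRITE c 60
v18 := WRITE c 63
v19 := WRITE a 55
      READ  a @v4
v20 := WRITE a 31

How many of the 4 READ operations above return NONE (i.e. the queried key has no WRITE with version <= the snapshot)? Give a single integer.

Answer: 0

Derivation:
v1: WRITE b=90  (b history now [(1, 90)])
v2: WRITE a=40  (a history now [(2, 40)])
v3: WRITE c=12  (c history now [(3, 12)])
v4: WRITE a=82  (a history now [(2, 40), (4, 82)])
v5: WRITE a=67  (a history now [(2, 40), (4, 82), (5, 67)])
v6: WRITE c=27  (c history now [(3, 12), (6, 27)])
READ a @v4: history=[(2, 40), (4, 82), (5, 67)] -> pick v4 -> 82
v7: WRITE b=43  (b history now [(1, 90), (7, 43)])
v8: WRITE c=69  (c history now [(3, 12), (6, 27), (8, 69)])
v9: WRITE a=74  (a history now [(2, 40), (4, 82), (5, 67), (9, 74)])
v10: WRITE c=87  (c history now [(3, 12), (6, 27), (8, 69), (10, 87)])
READ b @v7: history=[(1, 90), (7, 43)] -> pick v7 -> 43
v11: WRITE c=91  (c history now [(3, 12), (6, 27), (8, 69), (10, 87), (11, 91)])
v12: WRITE b=72  (b history now [(1, 90), (7, 43), (12, 72)])
v13: WRITE c=12  (c history now [(3, 12), (6, 27), (8, 69), (10, 87), (11, 91), (13, 12)])
v14: WRITE c=80  (c history now [(3, 12), (6, 27), (8, 69), (10, 87), (11, 91), (13, 12), (14, 80)])
v15: WRITE c=16  (c history now [(3, 12), (6, 27), (8, 69), (10, 87), (11, 91), (13, 12), (14, 80), (15, 16)])
v16: WRITE a=58  (a history now [(2, 40), (4, 82), (5, 67), (9, 74), (16, 58)])
READ b @v13: history=[(1, 90), (7, 43), (12, 72)] -> pick v12 -> 72
v17: WRITE c=60  (c history now [(3, 12), (6, 27), (8, 69), (10, 87), (11, 91), (13, 12), (14, 80), (15, 16), (17, 60)])
v18: WRITE c=63  (c history now [(3, 12), (6, 27), (8, 69), (10, 87), (11, 91), (13, 12), (14, 80), (15, 16), (17, 60), (18, 63)])
v19: WRITE a=55  (a history now [(2, 40), (4, 82), (5, 67), (9, 74), (16, 58), (19, 55)])
READ a @v4: history=[(2, 40), (4, 82), (5, 67), (9, 74), (16, 58), (19, 55)] -> pick v4 -> 82
v20: WRITE a=31  (a history now [(2, 40), (4, 82), (5, 67), (9, 74), (16, 58), (19, 55), (20, 31)])
Read results in order: ['82', '43', '72', '82']
NONE count = 0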